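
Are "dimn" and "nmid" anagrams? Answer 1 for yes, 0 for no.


Strings: "dimn", "nmid"
Sorted first:  dimn
Sorted second: dimn
Sorted forms match => anagrams

1


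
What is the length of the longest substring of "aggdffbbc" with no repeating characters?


Input: "aggdffbbc"
Sliding window (track last position of each char):
  Position 0 ('a'): window [0,0] length 1 -- new best
  Position 1 ('g'): window [0,1] length 2 -- new best
  Position 2 ('g'): repeat (last at 1), move window start to 2
  Position 2 ('g'): window [2,2] length 1
  Position 3 ('d'): window [2,3] length 2
  Position 4 ('f'): window [2,4] length 3 -- new best
  Position 5 ('f'): repeat (last at 4), move window start to 5
  Position 5 ('f'): window [5,5] length 1
  Position 6 ('b'): window [5,6] length 2
  Position 7 ('b'): repeat (last at 6), move window start to 7
  Position 7 ('b'): window [7,7] length 1
  Position 8 ('c'): window [7,8] length 2
Longest substring with no repeats: "gdf" with length 3

3


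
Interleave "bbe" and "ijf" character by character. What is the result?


Interleaving "bbe" and "ijf":
  Position 0: 'b' from first, 'i' from second => "bi"
  Position 1: 'b' from first, 'j' from second => "bj"
  Position 2: 'e' from first, 'f' from second => "ef"
Result: bibjef

bibjef


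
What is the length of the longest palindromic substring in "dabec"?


Input: "dabec"
Checking substrings for palindromes:
  No multi-char palindromic substrings found
Longest palindromic substring: "d" with length 1

1


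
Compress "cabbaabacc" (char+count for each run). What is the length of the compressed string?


Input: cabbaabacc
Runs:
  'c' x 1 => "c1"
  'a' x 1 => "a1"
  'b' x 2 => "b2"
  'a' x 2 => "a2"
  'b' x 1 => "b1"
  'a' x 1 => "a1"
  'c' x 2 => "c2"
Compressed: "c1a1b2a2b1a1c2"
Compressed length: 14

14


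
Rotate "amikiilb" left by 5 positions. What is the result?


Input: "amikiilb", rotate left by 5
First 5 characters: "amiki"
Remaining characters: "ilb"
Concatenate remaining + first: "ilb" + "amiki" = "ilbamiki"

ilbamiki


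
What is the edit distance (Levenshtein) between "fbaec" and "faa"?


Computing edit distance: "fbaec" -> "faa"
DP table:
           f    a    a
      0    1    2    3
  f   1    0    1    2
  b   2    1    1    2
  a   3    2    1    1
  e   4    3    2    2
  c   5    4    3    3
Edit distance = dp[5][3] = 3

3


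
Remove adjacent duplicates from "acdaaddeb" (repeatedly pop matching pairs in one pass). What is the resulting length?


Input: acdaaddeb
Stack-based adjacent duplicate removal:
  Read 'a': push. Stack: a
  Read 'c': push. Stack: ac
  Read 'd': push. Stack: acd
  Read 'a': push. Stack: acda
  Read 'a': matches stack top 'a' => pop. Stack: acd
  Read 'd': matches stack top 'd' => pop. Stack: ac
  Read 'd': push. Stack: acd
  Read 'e': push. Stack: acde
  Read 'b': push. Stack: acdeb
Final stack: "acdeb" (length 5)

5


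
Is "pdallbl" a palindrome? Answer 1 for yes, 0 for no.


Input: pdallbl
Reversed: lblladp
  Compare pos 0 ('p') with pos 6 ('l'): MISMATCH
  Compare pos 1 ('d') with pos 5 ('b'): MISMATCH
  Compare pos 2 ('a') with pos 4 ('l'): MISMATCH
Result: not a palindrome

0


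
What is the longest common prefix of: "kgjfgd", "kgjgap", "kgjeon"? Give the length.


Words: kgjfgd, kgjgap, kgjeon
  Position 0: all 'k' => match
  Position 1: all 'g' => match
  Position 2: all 'j' => match
  Position 3: ('f', 'g', 'e') => mismatch, stop
LCP = "kgj" (length 3)

3


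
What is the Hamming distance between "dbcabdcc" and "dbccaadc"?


Comparing "dbcabdcc" and "dbccaadc" position by position:
  Position 0: 'd' vs 'd' => same
  Position 1: 'b' vs 'b' => same
  Position 2: 'c' vs 'c' => same
  Position 3: 'a' vs 'c' => differ
  Position 4: 'b' vs 'a' => differ
  Position 5: 'd' vs 'a' => differ
  Position 6: 'c' vs 'd' => differ
  Position 7: 'c' vs 'c' => same
Total differences (Hamming distance): 4

4


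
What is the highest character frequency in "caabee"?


Input: caabee
Character counts:
  'a': 2
  'b': 1
  'c': 1
  'e': 2
Maximum frequency: 2

2


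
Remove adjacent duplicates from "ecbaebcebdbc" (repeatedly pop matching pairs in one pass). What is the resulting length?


Input: ecbaebcebdbc
Stack-based adjacent duplicate removal:
  Read 'e': push. Stack: e
  Read 'c': push. Stack: ec
  Read 'b': push. Stack: ecb
  Read 'a': push. Stack: ecba
  Read 'e': push. Stack: ecbae
  Read 'b': push. Stack: ecbaeb
  Read 'c': push. Stack: ecbaebc
  Read 'e': push. Stack: ecbaebce
  Read 'b': push. Stack: ecbaebceb
  Read 'd': push. Stack: ecbaebcebd
  Read 'b': push. Stack: ecbaebcebdb
  Read 'c': push. Stack: ecbaebcebdbc
Final stack: "ecbaebcebdbc" (length 12)

12


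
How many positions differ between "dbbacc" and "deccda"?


Comparing "dbbacc" and "deccda" position by position:
  Position 0: 'd' vs 'd' => same
  Position 1: 'b' vs 'e' => DIFFER
  Position 2: 'b' vs 'c' => DIFFER
  Position 3: 'a' vs 'c' => DIFFER
  Position 4: 'c' vs 'd' => DIFFER
  Position 5: 'c' vs 'a' => DIFFER
Positions that differ: 5

5


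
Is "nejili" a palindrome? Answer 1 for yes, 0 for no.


Input: nejili
Reversed: ilijen
  Compare pos 0 ('n') with pos 5 ('i'): MISMATCH
  Compare pos 1 ('e') with pos 4 ('l'): MISMATCH
  Compare pos 2 ('j') with pos 3 ('i'): MISMATCH
Result: not a palindrome

0


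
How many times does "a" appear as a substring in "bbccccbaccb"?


Searching for "a" in "bbccccbaccb"
Scanning each position:
  Position 0: "b" => no
  Position 1: "b" => no
  Position 2: "c" => no
  Position 3: "c" => no
  Position 4: "c" => no
  Position 5: "c" => no
  Position 6: "b" => no
  Position 7: "a" => MATCH
  Position 8: "c" => no
  Position 9: "c" => no
  Position 10: "b" => no
Total occurrences: 1

1


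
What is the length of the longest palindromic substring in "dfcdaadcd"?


Input: "dfcdaadcd"
Checking substrings for palindromes:
  [2:8] "cdaadc" (len 6) => palindrome
  [3:7] "daad" (len 4) => palindrome
  [6:9] "dcd" (len 3) => palindrome
  [4:6] "aa" (len 2) => palindrome
Longest palindromic substring: "cdaadc" with length 6

6


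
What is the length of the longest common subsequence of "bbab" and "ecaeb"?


LCS of "bbab" and "ecaeb"
DP table:
           e    c    a    e    b
      0    0    0    0    0    0
  b   0    0    0    0    0    1
  b   0    0    0    0    0    1
  a   0    0    0    1    1    1
  b   0    0    0    1    1    2
LCS length = dp[4][5] = 2

2


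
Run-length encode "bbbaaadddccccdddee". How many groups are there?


Input: bbbaaadddccccdddee
Scanning for consecutive runs:
  Group 1: 'b' x 3 (positions 0-2)
  Group 2: 'a' x 3 (positions 3-5)
  Group 3: 'd' x 3 (positions 6-8)
  Group 4: 'c' x 4 (positions 9-12)
  Group 5: 'd' x 3 (positions 13-15)
  Group 6: 'e' x 2 (positions 16-17)
Total groups: 6

6


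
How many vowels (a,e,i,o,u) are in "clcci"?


Input: clcci
Checking each character:
  'c' at position 0: consonant
  'l' at position 1: consonant
  'c' at position 2: consonant
  'c' at position 3: consonant
  'i' at position 4: vowel (running total: 1)
Total vowels: 1

1


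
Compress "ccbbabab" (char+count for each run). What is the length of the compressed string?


Input: ccbbabab
Runs:
  'c' x 2 => "c2"
  'b' x 2 => "b2"
  'a' x 1 => "a1"
  'b' x 1 => "b1"
  'a' x 1 => "a1"
  'b' x 1 => "b1"
Compressed: "c2b2a1b1a1b1"
Compressed length: 12

12


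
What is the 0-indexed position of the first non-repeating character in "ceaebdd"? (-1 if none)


Input: ceaebdd
Character frequencies:
  'a': 1
  'b': 1
  'c': 1
  'd': 2
  'e': 2
Scanning left to right for freq == 1:
  Position 0 ('c'): unique! => answer = 0

0


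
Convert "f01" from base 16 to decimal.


Input: "f01" in base 16
Positional expansion:
  Digit 'f' (value 15) x 16^2 = 3840
  Digit '0' (value 0) x 16^1 = 0
  Digit '1' (value 1) x 16^0 = 1
Sum = 3841

3841


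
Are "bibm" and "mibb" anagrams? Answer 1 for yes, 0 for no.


Strings: "bibm", "mibb"
Sorted first:  bbim
Sorted second: bbim
Sorted forms match => anagrams

1


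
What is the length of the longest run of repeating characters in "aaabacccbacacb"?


Input: "aaabacccbacacb"
Scanning for longest run:
  Position 1 ('a'): continues run of 'a', length=2
  Position 2 ('a'): continues run of 'a', length=3
  Position 3 ('b'): new char, reset run to 1
  Position 4 ('a'): new char, reset run to 1
  Position 5 ('c'): new char, reset run to 1
  Position 6 ('c'): continues run of 'c', length=2
  Position 7 ('c'): continues run of 'c', length=3
  Position 8 ('b'): new char, reset run to 1
  Position 9 ('a'): new char, reset run to 1
  Position 10 ('c'): new char, reset run to 1
  Position 11 ('a'): new char, reset run to 1
  Position 12 ('c'): new char, reset run to 1
  Position 13 ('b'): new char, reset run to 1
Longest run: 'a' with length 3

3


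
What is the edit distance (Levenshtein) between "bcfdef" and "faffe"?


Computing edit distance: "bcfdef" -> "faffe"
DP table:
           f    a    f    f    e
      0    1    2    3    4    5
  b   1    1    2    3    4    5
  c   2    2    2    3    4    5
  f   3    2    3    2    3    4
  d   4    3    3    3    3    4
  e   5    4    4    4    4    3
  f   6    5    5    4    4    4
Edit distance = dp[6][5] = 4

4


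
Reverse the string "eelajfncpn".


Input: eelajfncpn
Reading characters right to left:
  Position 9: 'n'
  Position 8: 'p'
  Position 7: 'c'
  Position 6: 'n'
  Position 5: 'f'
  Position 4: 'j'
  Position 3: 'a'
  Position 2: 'l'
  Position 1: 'e'
  Position 0: 'e'
Reversed: npcnfjalee

npcnfjalee


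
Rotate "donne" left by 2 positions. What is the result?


Input: "donne", rotate left by 2
First 2 characters: "do"
Remaining characters: "nne"
Concatenate remaining + first: "nne" + "do" = "nnedo"

nnedo


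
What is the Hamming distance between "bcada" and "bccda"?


Comparing "bcada" and "bccda" position by position:
  Position 0: 'b' vs 'b' => same
  Position 1: 'c' vs 'c' => same
  Position 2: 'a' vs 'c' => differ
  Position 3: 'd' vs 'd' => same
  Position 4: 'a' vs 'a' => same
Total differences (Hamming distance): 1

1


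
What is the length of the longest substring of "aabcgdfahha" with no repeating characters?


Input: "aabcgdfahha"
Sliding window (track last position of each char):
  Position 0 ('a'): window [0,0] length 1 -- new best
  Position 1 ('a'): repeat (last at 0), move window start to 1
  Position 1 ('a'): window [1,1] length 1
  Position 2 ('b'): window [1,2] length 2 -- new best
  Position 3 ('c'): window [1,3] length 3 -- new best
  Position 4 ('g'): window [1,4] length 4 -- new best
  Position 5 ('d'): window [1,5] length 5 -- new best
  Position 6 ('f'): window [1,6] length 6 -- new best
  Position 7 ('a'): repeat (last at 1), move window start to 2
  Position 7 ('a'): window [2,7] length 6
  Position 8 ('h'): window [2,8] length 7 -- new best
  Position 9 ('h'): repeat (last at 8), move window start to 9
  Position 9 ('h'): window [9,9] length 1
  Position 10 ('a'): window [9,10] length 2
Longest substring with no repeats: "bcgdfah" with length 7

7


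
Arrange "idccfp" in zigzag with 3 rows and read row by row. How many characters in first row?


Zigzag "idccfp" into 3 rows:
Placing characters:
  'i' => row 0
  'd' => row 1
  'c' => row 2
  'c' => row 1
  'f' => row 0
  'p' => row 1
Rows:
  Row 0: "if"
  Row 1: "dcp"
  Row 2: "c"
First row length: 2

2


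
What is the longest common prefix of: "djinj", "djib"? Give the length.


Words: djinj, djib
  Position 0: all 'd' => match
  Position 1: all 'j' => match
  Position 2: all 'i' => match
  Position 3: ('n', 'b') => mismatch, stop
LCP = "dji" (length 3)

3


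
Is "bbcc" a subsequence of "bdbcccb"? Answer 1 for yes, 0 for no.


Check if "bbcc" is a subsequence of "bdbcccb"
Greedy scan:
  Position 0 ('b'): matches sub[0] = 'b'
  Position 1 ('d'): no match needed
  Position 2 ('b'): matches sub[1] = 'b'
  Position 3 ('c'): matches sub[2] = 'c'
  Position 4 ('c'): matches sub[3] = 'c'
  Position 5 ('c'): no match needed
  Position 6 ('b'): no match needed
All 4 characters matched => is a subsequence

1


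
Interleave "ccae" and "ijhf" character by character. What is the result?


Interleaving "ccae" and "ijhf":
  Position 0: 'c' from first, 'i' from second => "ci"
  Position 1: 'c' from first, 'j' from second => "cj"
  Position 2: 'a' from first, 'h' from second => "ah"
  Position 3: 'e' from first, 'f' from second => "ef"
Result: cicjahef

cicjahef


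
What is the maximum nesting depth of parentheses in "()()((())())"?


Input: "()()((())())"
Tracking depth:
  Position 0 '(': depth becomes 1
  Position 1 ')': depth becomes 0
  Position 2 '(': depth becomes 1
  Position 3 ')': depth becomes 0
  Position 4 '(': depth becomes 1
  Position 5 '(': depth becomes 2
  Position 6 '(': depth becomes 3
  Position 7 ')': depth becomes 2
  Position 8 ')': depth becomes 1
  Position 9 '(': depth becomes 2
  Position 10 ')': depth becomes 1
  Position 11 ')': depth becomes 0
Maximum depth reached: 3

3


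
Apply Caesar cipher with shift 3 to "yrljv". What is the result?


Caesar cipher: shift "yrljv" by 3
  'y' (pos 24) + 3 = pos 1 = 'b'
  'r' (pos 17) + 3 = pos 20 = 'u'
  'l' (pos 11) + 3 = pos 14 = 'o'
  'j' (pos 9) + 3 = pos 12 = 'm'
  'v' (pos 21) + 3 = pos 24 = 'y'
Result: buomy

buomy


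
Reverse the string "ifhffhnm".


Input: ifhffhnm
Reading characters right to left:
  Position 7: 'm'
  Position 6: 'n'
  Position 5: 'h'
  Position 4: 'f'
  Position 3: 'f'
  Position 2: 'h'
  Position 1: 'f'
  Position 0: 'i'
Reversed: mnhffhfi

mnhffhfi


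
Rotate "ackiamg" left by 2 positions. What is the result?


Input: "ackiamg", rotate left by 2
First 2 characters: "ac"
Remaining characters: "kiamg"
Concatenate remaining + first: "kiamg" + "ac" = "kiamgac"

kiamgac


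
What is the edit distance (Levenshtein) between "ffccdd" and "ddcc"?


Computing edit distance: "ffccdd" -> "ddcc"
DP table:
           d    d    c    c
      0    1    2    3    4
  f   1    1    2    3    4
  f   2    2    2    3    4
  c   3    3    3    2    3
  c   4    4    4    3    2
  d   5    4    4    4    3
  d   6    5    4    5    4
Edit distance = dp[6][4] = 4

4


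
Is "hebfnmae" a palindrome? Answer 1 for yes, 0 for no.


Input: hebfnmae
Reversed: eamnfbeh
  Compare pos 0 ('h') with pos 7 ('e'): MISMATCH
  Compare pos 1 ('e') with pos 6 ('a'): MISMATCH
  Compare pos 2 ('b') with pos 5 ('m'): MISMATCH
  Compare pos 3 ('f') with pos 4 ('n'): MISMATCH
Result: not a palindrome

0


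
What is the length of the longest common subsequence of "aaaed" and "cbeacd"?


LCS of "aaaed" and "cbeacd"
DP table:
           c    b    e    a    c    d
      0    0    0    0    0    0    0
  a   0    0    0    0    1    1    1
  a   0    0    0    0    1    1    1
  a   0    0    0    0    1    1    1
  e   0    0    0    1    1    1    1
  d   0    0    0    1    1    1    2
LCS length = dp[5][6] = 2

2


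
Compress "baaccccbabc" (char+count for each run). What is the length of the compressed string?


Input: baaccccbabc
Runs:
  'b' x 1 => "b1"
  'a' x 2 => "a2"
  'c' x 4 => "c4"
  'b' x 1 => "b1"
  'a' x 1 => "a1"
  'b' x 1 => "b1"
  'c' x 1 => "c1"
Compressed: "b1a2c4b1a1b1c1"
Compressed length: 14

14


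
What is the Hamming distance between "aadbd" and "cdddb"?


Comparing "aadbd" and "cdddb" position by position:
  Position 0: 'a' vs 'c' => differ
  Position 1: 'a' vs 'd' => differ
  Position 2: 'd' vs 'd' => same
  Position 3: 'b' vs 'd' => differ
  Position 4: 'd' vs 'b' => differ
Total differences (Hamming distance): 4

4


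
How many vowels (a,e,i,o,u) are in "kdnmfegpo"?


Input: kdnmfegpo
Checking each character:
  'k' at position 0: consonant
  'd' at position 1: consonant
  'n' at position 2: consonant
  'm' at position 3: consonant
  'f' at position 4: consonant
  'e' at position 5: vowel (running total: 1)
  'g' at position 6: consonant
  'p' at position 7: consonant
  'o' at position 8: vowel (running total: 2)
Total vowels: 2

2


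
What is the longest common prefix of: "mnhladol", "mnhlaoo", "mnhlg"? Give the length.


Words: mnhladol, mnhlaoo, mnhlg
  Position 0: all 'm' => match
  Position 1: all 'n' => match
  Position 2: all 'h' => match
  Position 3: all 'l' => match
  Position 4: ('a', 'a', 'g') => mismatch, stop
LCP = "mnhl" (length 4)

4


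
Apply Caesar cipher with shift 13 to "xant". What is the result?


Caesar cipher: shift "xant" by 13
  'x' (pos 23) + 13 = pos 10 = 'k'
  'a' (pos 0) + 13 = pos 13 = 'n'
  'n' (pos 13) + 13 = pos 0 = 'a'
  't' (pos 19) + 13 = pos 6 = 'g'
Result: knag

knag


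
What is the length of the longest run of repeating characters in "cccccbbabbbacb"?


Input: "cccccbbabbbacb"
Scanning for longest run:
  Position 1 ('c'): continues run of 'c', length=2
  Position 2 ('c'): continues run of 'c', length=3
  Position 3 ('c'): continues run of 'c', length=4
  Position 4 ('c'): continues run of 'c', length=5
  Position 5 ('b'): new char, reset run to 1
  Position 6 ('b'): continues run of 'b', length=2
  Position 7 ('a'): new char, reset run to 1
  Position 8 ('b'): new char, reset run to 1
  Position 9 ('b'): continues run of 'b', length=2
  Position 10 ('b'): continues run of 'b', length=3
  Position 11 ('a'): new char, reset run to 1
  Position 12 ('c'): new char, reset run to 1
  Position 13 ('b'): new char, reset run to 1
Longest run: 'c' with length 5

5


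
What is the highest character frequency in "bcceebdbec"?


Input: bcceebdbec
Character counts:
  'b': 3
  'c': 3
  'd': 1
  'e': 3
Maximum frequency: 3

3


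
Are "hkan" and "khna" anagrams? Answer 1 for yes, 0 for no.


Strings: "hkan", "khna"
Sorted first:  ahkn
Sorted second: ahkn
Sorted forms match => anagrams

1


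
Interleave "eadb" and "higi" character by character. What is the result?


Interleaving "eadb" and "higi":
  Position 0: 'e' from first, 'h' from second => "eh"
  Position 1: 'a' from first, 'i' from second => "ai"
  Position 2: 'd' from first, 'g' from second => "dg"
  Position 3: 'b' from first, 'i' from second => "bi"
Result: ehaidgbi

ehaidgbi


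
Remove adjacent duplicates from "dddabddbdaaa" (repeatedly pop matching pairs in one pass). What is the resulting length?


Input: dddabddbdaaa
Stack-based adjacent duplicate removal:
  Read 'd': push. Stack: d
  Read 'd': matches stack top 'd' => pop. Stack: (empty)
  Read 'd': push. Stack: d
  Read 'a': push. Stack: da
  Read 'b': push. Stack: dab
  Read 'd': push. Stack: dabd
  Read 'd': matches stack top 'd' => pop. Stack: dab
  Read 'b': matches stack top 'b' => pop. Stack: da
  Read 'd': push. Stack: dad
  Read 'a': push. Stack: dada
  Read 'a': matches stack top 'a' => pop. Stack: dad
  Read 'a': push. Stack: dada
Final stack: "dada" (length 4)

4


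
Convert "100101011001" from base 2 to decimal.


Input: "100101011001" in base 2
Positional expansion:
  Digit '1' (value 1) x 2^11 = 2048
  Digit '0' (value 0) x 2^10 = 0
  Digit '0' (value 0) x 2^9 = 0
  Digit '1' (value 1) x 2^8 = 256
  Digit '0' (value 0) x 2^7 = 0
  Digit '1' (value 1) x 2^6 = 64
  Digit '0' (value 0) x 2^5 = 0
  Digit '1' (value 1) x 2^4 = 16
  Digit '1' (value 1) x 2^3 = 8
  Digit '0' (value 0) x 2^2 = 0
  Digit '0' (value 0) x 2^1 = 0
  Digit '1' (value 1) x 2^0 = 1
Sum = 2393

2393


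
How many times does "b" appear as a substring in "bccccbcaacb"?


Searching for "b" in "bccccbcaacb"
Scanning each position:
  Position 0: "b" => MATCH
  Position 1: "c" => no
  Position 2: "c" => no
  Position 3: "c" => no
  Position 4: "c" => no
  Position 5: "b" => MATCH
  Position 6: "c" => no
  Position 7: "a" => no
  Position 8: "a" => no
  Position 9: "c" => no
  Position 10: "b" => MATCH
Total occurrences: 3

3


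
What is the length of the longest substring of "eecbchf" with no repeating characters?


Input: "eecbchf"
Sliding window (track last position of each char):
  Position 0 ('e'): window [0,0] length 1 -- new best
  Position 1 ('e'): repeat (last at 0), move window start to 1
  Position 1 ('e'): window [1,1] length 1
  Position 2 ('c'): window [1,2] length 2 -- new best
  Position 3 ('b'): window [1,3] length 3 -- new best
  Position 4 ('c'): repeat (last at 2), move window start to 3
  Position 4 ('c'): window [3,4] length 2
  Position 5 ('h'): window [3,5] length 3
  Position 6 ('f'): window [3,6] length 4 -- new best
Longest substring with no repeats: "bchf" with length 4

4


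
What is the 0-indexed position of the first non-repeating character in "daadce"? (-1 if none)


Input: daadce
Character frequencies:
  'a': 2
  'c': 1
  'd': 2
  'e': 1
Scanning left to right for freq == 1:
  Position 0 ('d'): freq=2, skip
  Position 1 ('a'): freq=2, skip
  Position 2 ('a'): freq=2, skip
  Position 3 ('d'): freq=2, skip
  Position 4 ('c'): unique! => answer = 4

4


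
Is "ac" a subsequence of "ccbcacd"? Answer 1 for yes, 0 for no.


Check if "ac" is a subsequence of "ccbcacd"
Greedy scan:
  Position 0 ('c'): no match needed
  Position 1 ('c'): no match needed
  Position 2 ('b'): no match needed
  Position 3 ('c'): no match needed
  Position 4 ('a'): matches sub[0] = 'a'
  Position 5 ('c'): matches sub[1] = 'c'
  Position 6 ('d'): no match needed
All 2 characters matched => is a subsequence

1


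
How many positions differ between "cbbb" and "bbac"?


Comparing "cbbb" and "bbac" position by position:
  Position 0: 'c' vs 'b' => DIFFER
  Position 1: 'b' vs 'b' => same
  Position 2: 'b' vs 'a' => DIFFER
  Position 3: 'b' vs 'c' => DIFFER
Positions that differ: 3

3


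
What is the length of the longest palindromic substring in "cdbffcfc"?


Input: "cdbffcfc"
Checking substrings for palindromes:
  [4:7] "fcf" (len 3) => palindrome
  [5:8] "cfc" (len 3) => palindrome
  [3:5] "ff" (len 2) => palindrome
Longest palindromic substring: "fcf" with length 3

3


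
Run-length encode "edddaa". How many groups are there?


Input: edddaa
Scanning for consecutive runs:
  Group 1: 'e' x 1 (positions 0-0)
  Group 2: 'd' x 3 (positions 1-3)
  Group 3: 'a' x 2 (positions 4-5)
Total groups: 3

3


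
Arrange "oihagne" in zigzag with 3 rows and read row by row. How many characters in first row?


Zigzag "oihagne" into 3 rows:
Placing characters:
  'o' => row 0
  'i' => row 1
  'h' => row 2
  'a' => row 1
  'g' => row 0
  'n' => row 1
  'e' => row 2
Rows:
  Row 0: "og"
  Row 1: "ian"
  Row 2: "he"
First row length: 2

2


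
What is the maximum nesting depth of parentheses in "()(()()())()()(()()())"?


Input: "()(()()())()()(()()())"
Tracking depth:
  Position 0 '(': depth becomes 1
  Position 1 ')': depth becomes 0
  Position 2 '(': depth becomes 1
  Position 3 '(': depth becomes 2
  Position 4 ')': depth becomes 1
  Position 5 '(': depth becomes 2
  Position 6 ')': depth becomes 1
  Position 7 '(': depth becomes 2
  Position 8 ')': depth becomes 1
  Position 9 ')': depth becomes 0
  Position 10 '(': depth becomes 1
  Position 11 ')': depth becomes 0
  Position 12 '(': depth becomes 1
  Position 13 ')': depth becomes 0
  Position 14 '(': depth becomes 1
  Position 15 '(': depth becomes 2
  Position 16 ')': depth becomes 1
  Position 17 '(': depth becomes 2
  Position 18 ')': depth becomes 1
  Position 19 '(': depth becomes 2
  Position 20 ')': depth becomes 1
  Position 21 ')': depth becomes 0
Maximum depth reached: 2

2


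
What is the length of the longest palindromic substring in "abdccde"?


Input: "abdccde"
Checking substrings for palindromes:
  [2:6] "dccd" (len 4) => palindrome
  [3:5] "cc" (len 2) => palindrome
Longest palindromic substring: "dccd" with length 4

4


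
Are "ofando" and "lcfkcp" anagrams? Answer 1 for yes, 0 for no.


Strings: "ofando", "lcfkcp"
Sorted first:  adfnoo
Sorted second: ccfklp
Differ at position 0: 'a' vs 'c' => not anagrams

0


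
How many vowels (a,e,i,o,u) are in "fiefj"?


Input: fiefj
Checking each character:
  'f' at position 0: consonant
  'i' at position 1: vowel (running total: 1)
  'e' at position 2: vowel (running total: 2)
  'f' at position 3: consonant
  'j' at position 4: consonant
Total vowels: 2

2


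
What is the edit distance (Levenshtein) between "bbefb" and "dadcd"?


Computing edit distance: "bbefb" -> "dadcd"
DP table:
           d    a    d    c    d
      0    1    2    3    4    5
  b   1    1    2    3    4    5
  b   2    2    2    3    4    5
  e   3    3    3    3    4    5
  f   4    4    4    4    4    5
  b   5    5    5    5    5    5
Edit distance = dp[5][5] = 5

5


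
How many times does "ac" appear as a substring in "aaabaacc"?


Searching for "ac" in "aaabaacc"
Scanning each position:
  Position 0: "aa" => no
  Position 1: "aa" => no
  Position 2: "ab" => no
  Position 3: "ba" => no
  Position 4: "aa" => no
  Position 5: "ac" => MATCH
  Position 6: "cc" => no
Total occurrences: 1

1


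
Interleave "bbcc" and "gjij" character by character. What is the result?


Interleaving "bbcc" and "gjij":
  Position 0: 'b' from first, 'g' from second => "bg"
  Position 1: 'b' from first, 'j' from second => "bj"
  Position 2: 'c' from first, 'i' from second => "ci"
  Position 3: 'c' from first, 'j' from second => "cj"
Result: bgbjcicj

bgbjcicj


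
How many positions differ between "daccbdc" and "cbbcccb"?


Comparing "daccbdc" and "cbbcccb" position by position:
  Position 0: 'd' vs 'c' => DIFFER
  Position 1: 'a' vs 'b' => DIFFER
  Position 2: 'c' vs 'b' => DIFFER
  Position 3: 'c' vs 'c' => same
  Position 4: 'b' vs 'c' => DIFFER
  Position 5: 'd' vs 'c' => DIFFER
  Position 6: 'c' vs 'b' => DIFFER
Positions that differ: 6

6


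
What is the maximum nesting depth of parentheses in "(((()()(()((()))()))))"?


Input: "(((()()(()((()))()))))"
Tracking depth:
  Position 0 '(': depth becomes 1
  Position 1 '(': depth becomes 2
  Position 2 '(': depth becomes 3
  Position 3 '(': depth becomes 4
  Position 4 ')': depth becomes 3
  Position 5 '(': depth becomes 4
  Position 6 ')': depth becomes 3
  Position 7 '(': depth becomes 4
  Position 8 '(': depth becomes 5
  Position 9 ')': depth becomes 4
  Position 10 '(': depth becomes 5
  Position 11 '(': depth becomes 6
  Position 12 '(': depth becomes 7
  Position 13 ')': depth becomes 6
  Position 14 ')': depth becomes 5
  Position 15 ')': depth becomes 4
  Position 16 '(': depth becomes 5
  Position 17 ')': depth becomes 4
  Position 18 ')': depth becomes 3
  Position 19 ')': depth becomes 2
  Position 20 ')': depth becomes 1
  Position 21 ')': depth becomes 0
Maximum depth reached: 7

7


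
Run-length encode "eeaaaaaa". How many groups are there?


Input: eeaaaaaa
Scanning for consecutive runs:
  Group 1: 'e' x 2 (positions 0-1)
  Group 2: 'a' x 6 (positions 2-7)
Total groups: 2

2


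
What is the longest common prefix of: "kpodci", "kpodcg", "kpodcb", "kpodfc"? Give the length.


Words: kpodci, kpodcg, kpodcb, kpodfc
  Position 0: all 'k' => match
  Position 1: all 'p' => match
  Position 2: all 'o' => match
  Position 3: all 'd' => match
  Position 4: ('c', 'c', 'c', 'f') => mismatch, stop
LCP = "kpod" (length 4)

4


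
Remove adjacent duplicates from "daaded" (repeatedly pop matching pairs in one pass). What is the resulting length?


Input: daaded
Stack-based adjacent duplicate removal:
  Read 'd': push. Stack: d
  Read 'a': push. Stack: da
  Read 'a': matches stack top 'a' => pop. Stack: d
  Read 'd': matches stack top 'd' => pop. Stack: (empty)
  Read 'e': push. Stack: e
  Read 'd': push. Stack: ed
Final stack: "ed" (length 2)

2


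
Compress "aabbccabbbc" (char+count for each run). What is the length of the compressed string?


Input: aabbccabbbc
Runs:
  'a' x 2 => "a2"
  'b' x 2 => "b2"
  'c' x 2 => "c2"
  'a' x 1 => "a1"
  'b' x 3 => "b3"
  'c' x 1 => "c1"
Compressed: "a2b2c2a1b3c1"
Compressed length: 12

12


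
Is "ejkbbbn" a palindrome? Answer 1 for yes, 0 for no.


Input: ejkbbbn
Reversed: nbbbkje
  Compare pos 0 ('e') with pos 6 ('n'): MISMATCH
  Compare pos 1 ('j') with pos 5 ('b'): MISMATCH
  Compare pos 2 ('k') with pos 4 ('b'): MISMATCH
Result: not a palindrome

0


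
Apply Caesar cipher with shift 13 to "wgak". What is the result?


Caesar cipher: shift "wgak" by 13
  'w' (pos 22) + 13 = pos 9 = 'j'
  'g' (pos 6) + 13 = pos 19 = 't'
  'a' (pos 0) + 13 = pos 13 = 'n'
  'k' (pos 10) + 13 = pos 23 = 'x'
Result: jtnx

jtnx


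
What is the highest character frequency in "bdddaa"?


Input: bdddaa
Character counts:
  'a': 2
  'b': 1
  'd': 3
Maximum frequency: 3

3


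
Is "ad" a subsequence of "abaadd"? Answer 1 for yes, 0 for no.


Check if "ad" is a subsequence of "abaadd"
Greedy scan:
  Position 0 ('a'): matches sub[0] = 'a'
  Position 1 ('b'): no match needed
  Position 2 ('a'): no match needed
  Position 3 ('a'): no match needed
  Position 4 ('d'): matches sub[1] = 'd'
  Position 5 ('d'): no match needed
All 2 characters matched => is a subsequence

1


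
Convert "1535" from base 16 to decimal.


Input: "1535" in base 16
Positional expansion:
  Digit '1' (value 1) x 16^3 = 4096
  Digit '5' (value 5) x 16^2 = 1280
  Digit '3' (value 3) x 16^1 = 48
  Digit '5' (value 5) x 16^0 = 5
Sum = 5429

5429


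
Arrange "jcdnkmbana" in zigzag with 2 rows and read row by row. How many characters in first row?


Zigzag "jcdnkmbana" into 2 rows:
Placing characters:
  'j' => row 0
  'c' => row 1
  'd' => row 0
  'n' => row 1
  'k' => row 0
  'm' => row 1
  'b' => row 0
  'a' => row 1
  'n' => row 0
  'a' => row 1
Rows:
  Row 0: "jdkbn"
  Row 1: "cnmaa"
First row length: 5

5


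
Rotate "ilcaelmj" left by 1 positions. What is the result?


Input: "ilcaelmj", rotate left by 1
First 1 characters: "i"
Remaining characters: "lcaelmj"
Concatenate remaining + first: "lcaelmj" + "i" = "lcaelmji"

lcaelmji


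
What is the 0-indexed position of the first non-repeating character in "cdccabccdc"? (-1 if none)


Input: cdccabccdc
Character frequencies:
  'a': 1
  'b': 1
  'c': 6
  'd': 2
Scanning left to right for freq == 1:
  Position 0 ('c'): freq=6, skip
  Position 1 ('d'): freq=2, skip
  Position 2 ('c'): freq=6, skip
  Position 3 ('c'): freq=6, skip
  Position 4 ('a'): unique! => answer = 4

4


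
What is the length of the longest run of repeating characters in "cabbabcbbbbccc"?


Input: "cabbabcbbbbccc"
Scanning for longest run:
  Position 1 ('a'): new char, reset run to 1
  Position 2 ('b'): new char, reset run to 1
  Position 3 ('b'): continues run of 'b', length=2
  Position 4 ('a'): new char, reset run to 1
  Position 5 ('b'): new char, reset run to 1
  Position 6 ('c'): new char, reset run to 1
  Position 7 ('b'): new char, reset run to 1
  Position 8 ('b'): continues run of 'b', length=2
  Position 9 ('b'): continues run of 'b', length=3
  Position 10 ('b'): continues run of 'b', length=4
  Position 11 ('c'): new char, reset run to 1
  Position 12 ('c'): continues run of 'c', length=2
  Position 13 ('c'): continues run of 'c', length=3
Longest run: 'b' with length 4

4


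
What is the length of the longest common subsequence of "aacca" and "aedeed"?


LCS of "aacca" and "aedeed"
DP table:
           a    e    d    e    e    d
      0    0    0    0    0    0    0
  a   0    1    1    1    1    1    1
  a   0    1    1    1    1    1    1
  c   0    1    1    1    1    1    1
  c   0    1    1    1    1    1    1
  a   0    1    1    1    1    1    1
LCS length = dp[5][6] = 1

1


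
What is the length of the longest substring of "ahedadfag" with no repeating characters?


Input: "ahedadfag"
Sliding window (track last position of each char):
  Position 0 ('a'): window [0,0] length 1 -- new best
  Position 1 ('h'): window [0,1] length 2 -- new best
  Position 2 ('e'): window [0,2] length 3 -- new best
  Position 3 ('d'): window [0,3] length 4 -- new best
  Position 4 ('a'): repeat (last at 0), move window start to 1
  Position 4 ('a'): window [1,4] length 4
  Position 5 ('d'): repeat (last at 3), move window start to 4
  Position 5 ('d'): window [4,5] length 2
  Position 6 ('f'): window [4,6] length 3
  Position 7 ('a'): repeat (last at 4), move window start to 5
  Position 7 ('a'): window [5,7] length 3
  Position 8 ('g'): window [5,8] length 4
Longest substring with no repeats: "ahed" with length 4

4


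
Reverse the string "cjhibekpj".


Input: cjhibekpj
Reading characters right to left:
  Position 8: 'j'
  Position 7: 'p'
  Position 6: 'k'
  Position 5: 'e'
  Position 4: 'b'
  Position 3: 'i'
  Position 2: 'h'
  Position 1: 'j'
  Position 0: 'c'
Reversed: jpkebihjc

jpkebihjc


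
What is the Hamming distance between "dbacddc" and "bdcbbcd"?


Comparing "dbacddc" and "bdcbbcd" position by position:
  Position 0: 'd' vs 'b' => differ
  Position 1: 'b' vs 'd' => differ
  Position 2: 'a' vs 'c' => differ
  Position 3: 'c' vs 'b' => differ
  Position 4: 'd' vs 'b' => differ
  Position 5: 'd' vs 'c' => differ
  Position 6: 'c' vs 'd' => differ
Total differences (Hamming distance): 7

7


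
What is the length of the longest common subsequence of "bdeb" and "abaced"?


LCS of "bdeb" and "abaced"
DP table:
           a    b    a    c    e    d
      0    0    0    0    0    0    0
  b   0    0    1    1    1    1    1
  d   0    0    1    1    1    1    2
  e   0    0    1    1    1    2    2
  b   0    0    1    1    1    2    2
LCS length = dp[4][6] = 2

2


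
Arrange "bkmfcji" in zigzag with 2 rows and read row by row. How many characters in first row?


Zigzag "bkmfcji" into 2 rows:
Placing characters:
  'b' => row 0
  'k' => row 1
  'm' => row 0
  'f' => row 1
  'c' => row 0
  'j' => row 1
  'i' => row 0
Rows:
  Row 0: "bmci"
  Row 1: "kfj"
First row length: 4

4


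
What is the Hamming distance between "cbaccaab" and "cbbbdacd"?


Comparing "cbaccaab" and "cbbbdacd" position by position:
  Position 0: 'c' vs 'c' => same
  Position 1: 'b' vs 'b' => same
  Position 2: 'a' vs 'b' => differ
  Position 3: 'c' vs 'b' => differ
  Position 4: 'c' vs 'd' => differ
  Position 5: 'a' vs 'a' => same
  Position 6: 'a' vs 'c' => differ
  Position 7: 'b' vs 'd' => differ
Total differences (Hamming distance): 5

5


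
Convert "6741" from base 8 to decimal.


Input: "6741" in base 8
Positional expansion:
  Digit '6' (value 6) x 8^3 = 3072
  Digit '7' (value 7) x 8^2 = 448
  Digit '4' (value 4) x 8^1 = 32
  Digit '1' (value 1) x 8^0 = 1
Sum = 3553

3553


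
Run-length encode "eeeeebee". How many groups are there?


Input: eeeeebee
Scanning for consecutive runs:
  Group 1: 'e' x 5 (positions 0-4)
  Group 2: 'b' x 1 (positions 5-5)
  Group 3: 'e' x 2 (positions 6-7)
Total groups: 3

3


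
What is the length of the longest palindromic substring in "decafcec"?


Input: "decafcec"
Checking substrings for palindromes:
  [5:8] "cec" (len 3) => palindrome
Longest palindromic substring: "cec" with length 3

3


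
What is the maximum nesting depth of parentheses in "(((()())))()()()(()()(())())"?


Input: "(((()())))()()()(()()(())())"
Tracking depth:
  Position 0 '(': depth becomes 1
  Position 1 '(': depth becomes 2
  Position 2 '(': depth becomes 3
  Position 3 '(': depth becomes 4
  Position 4 ')': depth becomes 3
  Position 5 '(': depth becomes 4
  Position 6 ')': depth becomes 3
  Position 7 ')': depth becomes 2
  Position 8 ')': depth becomes 1
  Position 9 ')': depth becomes 0
  Position 10 '(': depth becomes 1
  Position 11 ')': depth becomes 0
  Position 12 '(': depth becomes 1
  Position 13 ')': depth becomes 0
  Position 14 '(': depth becomes 1
  Position 15 ')': depth becomes 0
  Position 16 '(': depth becomes 1
  Position 17 '(': depth becomes 2
  Position 18 ')': depth becomes 1
  Position 19 '(': depth becomes 2
  Position 20 ')': depth becomes 1
  Position 21 '(': depth becomes 2
  Position 22 '(': depth becomes 3
  Position 23 ')': depth becomes 2
  Position 24 ')': depth becomes 1
  Position 25 '(': depth becomes 2
  Position 26 ')': depth becomes 1
  Position 27 ')': depth becomes 0
Maximum depth reached: 4

4


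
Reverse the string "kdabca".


Input: kdabca
Reading characters right to left:
  Position 5: 'a'
  Position 4: 'c'
  Position 3: 'b'
  Position 2: 'a'
  Position 1: 'd'
  Position 0: 'k'
Reversed: acbadk

acbadk


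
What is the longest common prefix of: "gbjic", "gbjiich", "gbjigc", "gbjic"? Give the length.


Words: gbjic, gbjiich, gbjigc, gbjic
  Position 0: all 'g' => match
  Position 1: all 'b' => match
  Position 2: all 'j' => match
  Position 3: all 'i' => match
  Position 4: ('c', 'i', 'g', 'c') => mismatch, stop
LCP = "gbji" (length 4)

4


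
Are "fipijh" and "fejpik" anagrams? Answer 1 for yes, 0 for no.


Strings: "fipijh", "fejpik"
Sorted first:  fhiijp
Sorted second: efijkp
Differ at position 0: 'f' vs 'e' => not anagrams

0


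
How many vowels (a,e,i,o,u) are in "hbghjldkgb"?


Input: hbghjldkgb
Checking each character:
  'h' at position 0: consonant
  'b' at position 1: consonant
  'g' at position 2: consonant
  'h' at position 3: consonant
  'j' at position 4: consonant
  'l' at position 5: consonant
  'd' at position 6: consonant
  'k' at position 7: consonant
  'g' at position 8: consonant
  'b' at position 9: consonant
Total vowels: 0

0


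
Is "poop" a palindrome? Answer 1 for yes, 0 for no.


Input: poop
Reversed: poop
  Compare pos 0 ('p') with pos 3 ('p'): match
  Compare pos 1 ('o') with pos 2 ('o'): match
Result: palindrome

1


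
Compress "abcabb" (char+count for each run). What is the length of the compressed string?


Input: abcabb
Runs:
  'a' x 1 => "a1"
  'b' x 1 => "b1"
  'c' x 1 => "c1"
  'a' x 1 => "a1"
  'b' x 2 => "b2"
Compressed: "a1b1c1a1b2"
Compressed length: 10

10


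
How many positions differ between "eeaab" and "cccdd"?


Comparing "eeaab" and "cccdd" position by position:
  Position 0: 'e' vs 'c' => DIFFER
  Position 1: 'e' vs 'c' => DIFFER
  Position 2: 'a' vs 'c' => DIFFER
  Position 3: 'a' vs 'd' => DIFFER
  Position 4: 'b' vs 'd' => DIFFER
Positions that differ: 5

5


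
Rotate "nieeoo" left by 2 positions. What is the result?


Input: "nieeoo", rotate left by 2
First 2 characters: "ni"
Remaining characters: "eeoo"
Concatenate remaining + first: "eeoo" + "ni" = "eeooni"

eeooni


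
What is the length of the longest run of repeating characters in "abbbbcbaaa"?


Input: "abbbbcbaaa"
Scanning for longest run:
  Position 1 ('b'): new char, reset run to 1
  Position 2 ('b'): continues run of 'b', length=2
  Position 3 ('b'): continues run of 'b', length=3
  Position 4 ('b'): continues run of 'b', length=4
  Position 5 ('c'): new char, reset run to 1
  Position 6 ('b'): new char, reset run to 1
  Position 7 ('a'): new char, reset run to 1
  Position 8 ('a'): continues run of 'a', length=2
  Position 9 ('a'): continues run of 'a', length=3
Longest run: 'b' with length 4

4


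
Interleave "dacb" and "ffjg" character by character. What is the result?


Interleaving "dacb" and "ffjg":
  Position 0: 'd' from first, 'f' from second => "df"
  Position 1: 'a' from first, 'f' from second => "af"
  Position 2: 'c' from first, 'j' from second => "cj"
  Position 3: 'b' from first, 'g' from second => "bg"
Result: dfafcjbg

dfafcjbg


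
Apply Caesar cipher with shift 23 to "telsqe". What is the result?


Caesar cipher: shift "telsqe" by 23
  't' (pos 19) + 23 = pos 16 = 'q'
  'e' (pos 4) + 23 = pos 1 = 'b'
  'l' (pos 11) + 23 = pos 8 = 'i'
  's' (pos 18) + 23 = pos 15 = 'p'
  'q' (pos 16) + 23 = pos 13 = 'n'
  'e' (pos 4) + 23 = pos 1 = 'b'
Result: qbipnb

qbipnb


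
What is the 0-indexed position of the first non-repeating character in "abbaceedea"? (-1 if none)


Input: abbaceedea
Character frequencies:
  'a': 3
  'b': 2
  'c': 1
  'd': 1
  'e': 3
Scanning left to right for freq == 1:
  Position 0 ('a'): freq=3, skip
  Position 1 ('b'): freq=2, skip
  Position 2 ('b'): freq=2, skip
  Position 3 ('a'): freq=3, skip
  Position 4 ('c'): unique! => answer = 4

4


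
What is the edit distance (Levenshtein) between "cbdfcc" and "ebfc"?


Computing edit distance: "cbdfcc" -> "ebfc"
DP table:
           e    b    f    c
      0    1    2    3    4
  c   1    1    2    3    3
  b   2    2    1    2    3
  d   3    3    2    2    3
  f   4    4    3    2    3
  c   5    5    4    3    2
  c   6    6    5    4    3
Edit distance = dp[6][4] = 3

3
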